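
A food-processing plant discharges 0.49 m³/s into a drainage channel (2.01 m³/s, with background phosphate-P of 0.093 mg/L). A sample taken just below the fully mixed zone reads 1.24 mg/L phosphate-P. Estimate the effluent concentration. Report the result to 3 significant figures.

5.95 mg/L

Mass balance: 2.010·0.09300 + 0.4900·Cₑ = 2.500·1.240
→ Cₑ = (2.500·1.240 − 2.010·0.09300) / 0.4900 = 5.945 mg/L.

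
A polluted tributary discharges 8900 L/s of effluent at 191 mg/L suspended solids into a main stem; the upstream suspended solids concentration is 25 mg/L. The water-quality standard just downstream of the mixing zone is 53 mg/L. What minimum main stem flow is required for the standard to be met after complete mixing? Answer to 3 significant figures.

43900 L/s

Set C_mix = 53: (Q·25.00 + 8900·191.0) / (Q + 8900) = 53
→ Q = 8900·(191.0 − 53)/(53 − 25.00) = 43860 L/s.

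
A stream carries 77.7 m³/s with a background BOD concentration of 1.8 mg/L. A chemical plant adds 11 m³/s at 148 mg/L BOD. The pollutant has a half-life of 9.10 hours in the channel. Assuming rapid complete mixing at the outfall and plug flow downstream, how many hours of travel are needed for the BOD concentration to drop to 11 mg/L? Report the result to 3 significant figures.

After mixing, C = (77.70·1.800 + 11.00·148.0) / 88.70 = 1768/88.70 = 19.93 mg/L.
Half-life 9.10 h → k = ln 2 / 9.10 = 0.07617 h⁻¹ = 1.828 d⁻¹.
19.93·exp(−k·t) = 11 → t = ln(19.93/11)/k = 28090 s = 7.803 h.

7.80 h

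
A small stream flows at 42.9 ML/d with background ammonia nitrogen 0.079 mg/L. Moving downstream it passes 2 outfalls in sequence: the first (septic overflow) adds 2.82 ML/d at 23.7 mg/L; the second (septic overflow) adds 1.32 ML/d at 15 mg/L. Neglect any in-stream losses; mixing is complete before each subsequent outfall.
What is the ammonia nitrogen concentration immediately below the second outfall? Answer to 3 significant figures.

Outfall 1: combined Q = 45.72 ML/d; C = (42.90·0.07900 + 2.820·23.70)/45.72 = 1.536 mg/L.
Outfall 2: combined Q = 47.04 ML/d; C = (45.72·1.536 + 1.320·15.00)/47.04 = 1.914 mg/L.

1.91 mg/L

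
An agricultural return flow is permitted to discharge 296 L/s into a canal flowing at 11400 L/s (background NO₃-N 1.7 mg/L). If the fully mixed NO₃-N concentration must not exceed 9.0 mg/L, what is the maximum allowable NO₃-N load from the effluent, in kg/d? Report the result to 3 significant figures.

Mass balance at the limit: 11400·1.700 + 296.0·Cₑ = 11700·9.0 → Cₑ = 290.1 mg/L.
296.0 L/s = 0.2960 m³/s. Load = 0.2960 m³/s × 290.1 g/m³ × 86 400 s/d = 7420 kg/d.

7420 kg/d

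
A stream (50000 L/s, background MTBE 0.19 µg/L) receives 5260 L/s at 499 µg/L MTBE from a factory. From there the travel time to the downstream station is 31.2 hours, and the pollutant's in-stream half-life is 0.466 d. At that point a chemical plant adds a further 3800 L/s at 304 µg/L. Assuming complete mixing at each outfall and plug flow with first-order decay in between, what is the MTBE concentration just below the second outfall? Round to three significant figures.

26.0 µg/L

Mixed concentration C = ΣQC/ΣQ = (50000·0.1900 + 5260·499.0) / 55260 = 2634000/55260 = 47.67 µg/L; combined flow 55260 L/s.
Half-life 0.466 d → k = ln 2 / 0.466 = 1.487 d⁻¹.
Decay over the reach: 47.67·exp(−kt) = 47.67·0.1446 = 6.894 µg/L.
At the second outfall, C = (55260·6.894 + 3800·304.0) / (55260 + 3800) = 26.01 µg/L.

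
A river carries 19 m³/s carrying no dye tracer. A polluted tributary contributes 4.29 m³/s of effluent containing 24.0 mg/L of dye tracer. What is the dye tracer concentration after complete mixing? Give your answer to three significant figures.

4.42 mg/L

Flow-weighted average: C = (19.00·0 + 4.290·24.00) / 23.29 = 103.0/23.29 = 4.421 mg/L.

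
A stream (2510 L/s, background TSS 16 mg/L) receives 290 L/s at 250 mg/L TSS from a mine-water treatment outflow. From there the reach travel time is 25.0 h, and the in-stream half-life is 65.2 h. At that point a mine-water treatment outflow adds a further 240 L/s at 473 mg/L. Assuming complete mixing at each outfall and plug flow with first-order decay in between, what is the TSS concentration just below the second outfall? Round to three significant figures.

Mass balance: C = (2510·16.00 + 290.0·250.0) / 2800 = 112700/2800 = 40.24 mg/L; combined flow 2800 L/s.
Half-life 65.2 h → k = ln 2 / 65.2 = 0.01063 h⁻¹ = 0.2551 d⁻¹.
Decay over the reach: 40.24·exp(−kt) = 40.24·0.7666 = 30.85 mg/L.
Second outfall: C = (2800·30.85 + 240.0·473.0)/3040 = 65.75 mg/L.

65.8 mg/L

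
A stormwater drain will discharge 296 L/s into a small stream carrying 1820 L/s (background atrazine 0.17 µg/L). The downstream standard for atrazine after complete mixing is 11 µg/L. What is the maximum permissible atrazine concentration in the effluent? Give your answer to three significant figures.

At the limit, (Qr·Cr + Qe·Cₑ)/(Qr + Qe) = 11:
Cₑ = (2116·11 − 1820·0.1700) / 296.0 = 77.59 µg/L.

77.6 µg/L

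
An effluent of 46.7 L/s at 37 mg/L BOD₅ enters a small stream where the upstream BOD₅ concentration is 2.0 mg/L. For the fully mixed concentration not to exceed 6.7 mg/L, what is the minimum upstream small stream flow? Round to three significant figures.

301 L/s

Set C_mix = 6.7: (Q·2.000 + 46.70·37.00) / (Q + 46.70) = 6.7
→ Q = 46.70·(37.00 − 6.7)/(6.7 − 2.000) = 301.1 L/s.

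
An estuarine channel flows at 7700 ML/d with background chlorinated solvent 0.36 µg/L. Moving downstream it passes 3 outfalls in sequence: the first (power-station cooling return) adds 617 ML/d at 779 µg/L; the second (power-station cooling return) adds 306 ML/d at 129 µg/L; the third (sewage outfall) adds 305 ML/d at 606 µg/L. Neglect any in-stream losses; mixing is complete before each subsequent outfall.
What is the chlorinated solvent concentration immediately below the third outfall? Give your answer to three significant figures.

After outfall 1: Q = 7700 + 617.0 = 8317 ML/d; C = (7700·0.3600 + 617.0·779.0)/8317 = 58.12 µg/L.
After outfall 2: Q = 8317 + 306.0 = 8623 ML/d; C = (8317·58.12 + 306.0·129.0)/8623 = 60.64 µg/L.
After outfall 3: Q = 8623 + 305.0 = 8928 ML/d; C = (8623·60.64 + 305.0·606.0)/8928 = 79.27 µg/L.

79.3 µg/L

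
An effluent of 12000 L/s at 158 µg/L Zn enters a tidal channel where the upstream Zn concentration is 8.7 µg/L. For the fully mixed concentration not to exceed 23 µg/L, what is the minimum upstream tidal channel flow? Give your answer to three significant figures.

Set C_mix = 23: (Q·8.700 + 12000·158.0) / (Q + 12000) = 23
→ Q = 12000·(158.0 − 23)/(23 − 8.700) = 113300 L/s.

113000 L/s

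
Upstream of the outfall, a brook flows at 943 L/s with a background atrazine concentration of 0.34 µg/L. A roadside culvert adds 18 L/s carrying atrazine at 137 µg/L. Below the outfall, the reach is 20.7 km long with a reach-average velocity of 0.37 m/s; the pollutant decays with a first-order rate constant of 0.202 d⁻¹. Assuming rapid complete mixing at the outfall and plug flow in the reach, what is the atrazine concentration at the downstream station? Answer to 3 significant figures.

Flow-weighted average: C = (943.0·0.3400 + 18.00·137.0) / 961.0 = 2787/961.0 = 2.900 µg/L.
Travel time t = 20.7·1000 / 0.37 = 55950 s = 15.54 h.
First-order decay: C = 2.900·exp(−k·t) = 2.900·0.8774 = 2.544 µg/L.

2.54 µg/L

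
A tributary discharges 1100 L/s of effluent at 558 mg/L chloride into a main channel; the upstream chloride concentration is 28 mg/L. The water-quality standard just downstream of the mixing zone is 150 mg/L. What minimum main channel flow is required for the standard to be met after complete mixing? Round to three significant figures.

Set C_mix = 150: (Q·28.00 + 1100·558.0) / (Q + 1100) = 150
→ Q = 1100·(558.0 − 150)/(150 − 28.00) = 3679 L/s.

3680 L/s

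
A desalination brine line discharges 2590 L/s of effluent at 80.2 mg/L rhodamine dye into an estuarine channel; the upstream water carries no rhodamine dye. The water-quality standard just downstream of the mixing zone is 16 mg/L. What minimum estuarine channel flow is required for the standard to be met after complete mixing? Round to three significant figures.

Set C_mix = 16: (Q·0 + 2590·80.20) / (Q + 2590) = 16
→ Q = 2590·(80.20 − 16)/(16 − 0) = 10390 L/s.

10400 L/s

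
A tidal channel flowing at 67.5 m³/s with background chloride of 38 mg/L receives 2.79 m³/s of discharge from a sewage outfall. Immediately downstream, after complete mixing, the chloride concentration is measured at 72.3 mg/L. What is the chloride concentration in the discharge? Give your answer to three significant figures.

902 mg/L

Mass balance: 67.50·38.00 + 2.790·Cₑ = 70.29·72.30
→ Cₑ = (70.29·72.30 − 67.50·38.00) / 2.790 = 902.1 mg/L.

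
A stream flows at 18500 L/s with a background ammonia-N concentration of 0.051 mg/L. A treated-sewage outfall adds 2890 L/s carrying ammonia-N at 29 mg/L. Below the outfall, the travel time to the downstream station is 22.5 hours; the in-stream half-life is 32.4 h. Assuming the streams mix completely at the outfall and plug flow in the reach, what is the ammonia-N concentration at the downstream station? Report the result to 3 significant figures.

2.45 mg/L

After mixing, C = (18500·0.05100 + 2890·29.00) / 21390 = 84750/21390 = 3.962 mg/L.
Half-life 32.4 h → k = ln 2 / 32.4 = 0.02139 h⁻¹ = 0.5134 d⁻¹.
First-order decay: C = 3.962·exp(−k·t) = 3.962·0.6179 = 2.448 mg/L.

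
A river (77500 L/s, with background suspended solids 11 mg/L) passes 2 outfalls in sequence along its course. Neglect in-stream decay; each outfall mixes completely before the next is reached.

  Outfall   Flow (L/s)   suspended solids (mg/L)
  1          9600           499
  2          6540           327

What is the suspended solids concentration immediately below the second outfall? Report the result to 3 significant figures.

Below outfall 1: Q → 87100 L/s, C = (77500·11.00 + 9600·499.0)/87100 = 64.79 mg/L.
Below outfall 2: Q → 93640 L/s, C = (87100·64.79 + 6540·327.0)/93640 = 83.10 mg/L.

83.1 mg/L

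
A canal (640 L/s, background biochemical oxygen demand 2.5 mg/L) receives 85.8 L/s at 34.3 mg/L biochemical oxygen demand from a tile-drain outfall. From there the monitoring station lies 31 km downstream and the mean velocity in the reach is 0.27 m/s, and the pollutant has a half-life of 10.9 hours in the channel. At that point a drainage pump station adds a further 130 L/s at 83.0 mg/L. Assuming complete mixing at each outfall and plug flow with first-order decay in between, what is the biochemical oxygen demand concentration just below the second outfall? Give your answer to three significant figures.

Mixed concentration C = ΣQC/ΣQ = (640.0·2.500 + 85.80·34.30) / 725.8 = 4543/725.8 = 6.259 mg/L; combined flow 725.8 L/s.
Travel time t = 31·1000 / 0.27 = 114800 s = 31.89 h.
Half-life 10.9 h → k = ln 2 / 10.9 = 0.06359 h⁻¹ = 1.526 d⁻¹.
First-order decay: C = 6.259·exp(−k·t) = 6.259·0.1316 = 0.8236 mg/L.
Second outfall: C = (725.8·0.8236 + 130.0·83.00)/855.8 = 13.31 mg/L.

13.3 mg/L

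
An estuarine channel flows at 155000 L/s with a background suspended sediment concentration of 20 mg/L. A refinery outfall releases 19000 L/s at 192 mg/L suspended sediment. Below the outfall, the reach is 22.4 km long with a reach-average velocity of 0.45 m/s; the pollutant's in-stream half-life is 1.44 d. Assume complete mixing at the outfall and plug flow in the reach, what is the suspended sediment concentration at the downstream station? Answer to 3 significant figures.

Conservation of mass: C = (155000·20.00 + 19000·192.0) / 174000 = 6748000/174000 = 38.78 mg/L.
Travel time t = 22.4·1000 / 0.45 = 49780 s = 13.83 h.
Half-life 1.44 d → k = ln 2 / 1.44 = 0.4814 d⁻¹.
After decay, C = 38.78 × e^(−kt) = 38.78 × 0.7578 = 29.39 mg/L.

29.4 mg/L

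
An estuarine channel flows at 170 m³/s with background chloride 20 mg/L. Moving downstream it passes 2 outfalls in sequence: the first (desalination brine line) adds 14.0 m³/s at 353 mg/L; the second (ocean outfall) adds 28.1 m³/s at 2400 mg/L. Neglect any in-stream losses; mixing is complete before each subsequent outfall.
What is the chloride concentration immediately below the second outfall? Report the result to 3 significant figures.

After outfall 1: Q = 170.0 + 14.00 = 184.0 m³/s; C = (170.0·20.00 + 14.00·353.0)/184.0 = 45.34 mg/L.
After outfall 2: Q = 184.0 + 28.10 = 212.1 m³/s; C = (184.0·45.34 + 28.10·2400)/212.1 = 357.3 mg/L.

357 mg/L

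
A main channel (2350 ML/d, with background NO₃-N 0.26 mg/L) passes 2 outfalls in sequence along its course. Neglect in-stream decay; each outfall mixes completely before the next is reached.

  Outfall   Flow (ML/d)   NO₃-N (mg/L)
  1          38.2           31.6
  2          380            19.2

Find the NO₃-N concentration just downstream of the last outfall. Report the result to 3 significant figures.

3.29 mg/L

Below outfall 1: Q → 2388 ML/d, C = (2350·0.2600 + 38.20·31.60)/2388 = 0.7613 mg/L.
Below outfall 2: Q → 2768 ML/d, C = (2388·0.7613 + 380.0·19.20)/2768 = 3.292 mg/L.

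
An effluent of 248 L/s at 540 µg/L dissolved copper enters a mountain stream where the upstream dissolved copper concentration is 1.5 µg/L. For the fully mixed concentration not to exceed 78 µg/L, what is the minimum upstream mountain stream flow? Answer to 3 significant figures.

Set C_mix = 78: (Q·1.500 + 248.0·540.0) / (Q + 248.0) = 78
→ Q = 248.0·(540.0 − 78)/(78 − 1.500) = 1498 L/s.

1500 L/s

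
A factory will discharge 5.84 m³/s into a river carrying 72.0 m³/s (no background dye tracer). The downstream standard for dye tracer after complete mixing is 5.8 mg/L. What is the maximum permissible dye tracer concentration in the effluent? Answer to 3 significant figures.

77.3 mg/L

At the limit, (Qr·Cr + Qe·Cₑ)/(Qr + Qe) = 5.8:
Cₑ = (77.84·5.8 − 72.00·0) / 5.840 = 77.31 mg/L.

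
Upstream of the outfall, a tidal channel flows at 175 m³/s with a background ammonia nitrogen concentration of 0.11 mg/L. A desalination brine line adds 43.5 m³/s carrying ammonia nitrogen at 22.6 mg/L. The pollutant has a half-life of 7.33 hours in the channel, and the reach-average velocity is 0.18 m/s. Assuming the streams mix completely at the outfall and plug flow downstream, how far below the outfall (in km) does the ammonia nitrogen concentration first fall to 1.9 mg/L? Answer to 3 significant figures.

6.04 km

Mixed concentration C = ΣQC/ΣQ = (175.0·0.1100 + 43.50·22.60) / 218.5 = 1002/218.5 = 4.587 mg/L.
Half-life 7.33 h → k = ln 2 / 7.33 = 0.09456 h⁻¹ = 2.270 d⁻¹.
Set 4.587·exp(−k·t) = 1.9 → t = ln(4.587/1.9)/k = 33560 s = 9.321 h.
Distance = v·t = 0.18·33560 = 6040 m = 6.040 km.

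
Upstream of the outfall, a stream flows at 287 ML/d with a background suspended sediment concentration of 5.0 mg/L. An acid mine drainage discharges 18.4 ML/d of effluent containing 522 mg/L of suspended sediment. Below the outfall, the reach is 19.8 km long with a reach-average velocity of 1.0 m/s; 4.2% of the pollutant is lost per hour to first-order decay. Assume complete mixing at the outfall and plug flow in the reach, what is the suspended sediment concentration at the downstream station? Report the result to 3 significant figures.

Mass balance: C = (287.0·5.000 + 18.40·522.0) / 305.4 = 11040/305.4 = 36.15 mg/L.
Travel time t = 19.8·1000 / 1.0 = 19800 s = 5.500 h.
4.2%/h lost → k = −ln(1 − 0.042) = 0.04291 h⁻¹.
Applying C = C₀e^(−kt): 36.15 × 0.7898 = 28.55 mg/L.

28.5 mg/L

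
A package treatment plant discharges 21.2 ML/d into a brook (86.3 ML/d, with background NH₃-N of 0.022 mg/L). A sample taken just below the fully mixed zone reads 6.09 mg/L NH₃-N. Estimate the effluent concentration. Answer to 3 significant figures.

30.8 mg/L

Mass balance: 86.30·0.02200 + 21.20·Cₑ = 107.5·6.090
→ Cₑ = (107.5·6.090 − 86.30·0.02200) / 21.20 = 30.79 mg/L.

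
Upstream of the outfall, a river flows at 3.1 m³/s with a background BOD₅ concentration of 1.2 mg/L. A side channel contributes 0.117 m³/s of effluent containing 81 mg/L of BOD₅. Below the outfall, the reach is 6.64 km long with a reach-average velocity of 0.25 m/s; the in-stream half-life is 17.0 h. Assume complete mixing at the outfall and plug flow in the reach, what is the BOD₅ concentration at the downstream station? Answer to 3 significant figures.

Mixed concentration C = ΣQC/ΣQ = (3.100·1.200 + 0.1170·81.00) / 3.217 = 13.20/3.217 = 4.102 mg/L.
Travel time t = 6.64·1000 / 0.25 = 26560 s = 7.378 h.
Half-life 17.0 h → k = ln 2 / 17.0 = 0.04077 h⁻¹ = 0.9786 d⁻¹.
Applying C = C₀e^(−kt): 4.102 × 0.7402 = 3.037 mg/L.

3.04 mg/L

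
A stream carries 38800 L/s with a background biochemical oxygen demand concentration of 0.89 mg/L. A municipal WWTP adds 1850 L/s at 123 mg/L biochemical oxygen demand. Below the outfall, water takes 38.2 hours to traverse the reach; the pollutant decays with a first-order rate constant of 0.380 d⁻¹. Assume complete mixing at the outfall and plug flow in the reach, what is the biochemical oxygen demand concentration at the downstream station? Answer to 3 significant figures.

3.52 mg/L

Mass balance: C = (38800·0.8900 + 1850·123.0) / 40650 = 262100/40650 = 6.447 mg/L.
First-order decay: C = 6.447·exp(−k·t) = 6.447·0.5462 = 3.521 mg/L.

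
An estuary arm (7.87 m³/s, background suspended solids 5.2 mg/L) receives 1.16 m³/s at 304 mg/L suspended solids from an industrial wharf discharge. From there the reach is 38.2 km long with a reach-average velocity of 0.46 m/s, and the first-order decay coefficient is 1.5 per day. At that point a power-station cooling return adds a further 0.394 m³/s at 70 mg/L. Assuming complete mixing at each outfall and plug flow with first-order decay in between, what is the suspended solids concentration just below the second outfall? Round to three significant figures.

Mass balance: C = (7.870·5.200 + 1.160·304.0) / 9.030 = 393.6/9.030 = 43.58 mg/L; combined flow 9.030 m³/s.
Travel time t = 38.2·1000 / 0.46 = 83040 s = 23.07 h.
Decay over the reach: 43.58·exp(−kt) = 43.58·0.2365 = 10.31 mg/L.
Second outfall: C = (9.030·10.31 + 0.3940·70.00)/9.424 = 12.80 mg/L.

12.8 mg/L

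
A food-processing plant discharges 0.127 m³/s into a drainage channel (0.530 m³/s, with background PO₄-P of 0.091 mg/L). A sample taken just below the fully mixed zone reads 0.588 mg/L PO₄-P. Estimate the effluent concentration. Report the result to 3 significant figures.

2.66 mg/L

Mass balance: 0.5300·0.09100 + 0.1270·Cₑ = 0.6570·0.5880
→ Cₑ = (0.6570·0.5880 − 0.5300·0.09100) / 0.1270 = 2.662 mg/L.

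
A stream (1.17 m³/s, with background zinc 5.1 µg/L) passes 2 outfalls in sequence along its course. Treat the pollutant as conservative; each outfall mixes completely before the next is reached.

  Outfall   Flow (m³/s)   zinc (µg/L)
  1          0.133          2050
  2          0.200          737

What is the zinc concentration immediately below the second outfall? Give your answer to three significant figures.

283 µg/L

Outfall 1: combined Q = 1.303 m³/s; C = (1.170·5.100 + 0.1330·2050)/1.303 = 213.8 µg/L.
Outfall 2: combined Q = 1.503 m³/s; C = (1.303·213.8 + 0.2000·737.0)/1.503 = 283.4 µg/L.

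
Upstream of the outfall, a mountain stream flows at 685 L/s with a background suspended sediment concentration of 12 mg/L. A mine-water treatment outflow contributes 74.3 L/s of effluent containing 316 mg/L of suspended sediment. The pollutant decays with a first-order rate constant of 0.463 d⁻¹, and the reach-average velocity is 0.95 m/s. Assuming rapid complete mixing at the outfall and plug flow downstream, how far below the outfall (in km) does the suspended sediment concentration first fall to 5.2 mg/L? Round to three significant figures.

Flow-weighted average: C = (685.0·12.00 + 74.30·316.0) / 759.3 = 31700/759.3 = 41.75 mg/L.
Set 41.75·exp(−k·t) = 5.2 → t = ln(41.75/5.2)/k = 388700 s = 108.0 h.
Distance = v·t = 0.95·388700 = 369300 m = 369.3 km.

369 km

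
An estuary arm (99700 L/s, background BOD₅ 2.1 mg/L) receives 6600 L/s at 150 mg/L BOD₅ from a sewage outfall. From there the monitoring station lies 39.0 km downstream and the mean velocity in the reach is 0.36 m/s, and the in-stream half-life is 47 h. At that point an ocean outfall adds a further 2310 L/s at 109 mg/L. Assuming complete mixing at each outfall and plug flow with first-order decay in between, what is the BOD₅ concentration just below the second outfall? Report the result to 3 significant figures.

9.40 mg/L

After mixing, C = (99700·2.100 + 6600·150.0) / 106300 = 1199000/106300 = 11.28 mg/L; combined flow 106300 L/s.
Travel time t = 39.0·1000 / 0.36 = 108300 s = 30.09 h.
Half-life 47 h → k = ln 2 / 47 = 0.01475 h⁻¹ = 0.3539 d⁻¹.
Applying C = C₀e^(−kt): 11.28 × 0.6416 = 7.239 mg/L.
At the second outfall, C = (106300·7.239 + 2310·109.0) / (106300 + 2310) = 9.403 mg/L.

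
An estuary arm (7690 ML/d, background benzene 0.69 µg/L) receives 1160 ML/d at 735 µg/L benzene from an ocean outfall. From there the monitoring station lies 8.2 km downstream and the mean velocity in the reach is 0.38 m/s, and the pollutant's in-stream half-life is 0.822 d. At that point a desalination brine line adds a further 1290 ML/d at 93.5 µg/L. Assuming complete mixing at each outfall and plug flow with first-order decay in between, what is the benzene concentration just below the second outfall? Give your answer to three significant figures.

Conservation of mass: C = (7690·0.6900 + 1160·735.0) / 8850 = 857900/8850 = 96.94 µg/L; combined flow 8850 ML/d.
Travel time t = 8.2·1000 / 0.38 = 21580 s = 5.994 h.
Half-life 0.822 d → k = ln 2 / 0.822 = 0.8432 d⁻¹.
Applying C = C₀e^(−kt): 96.94 × 0.8101 = 78.53 µg/L.
Second outfall: C = (8850·78.53 + 1290·93.50)/10140 = 80.43 µg/L.

80.4 µg/L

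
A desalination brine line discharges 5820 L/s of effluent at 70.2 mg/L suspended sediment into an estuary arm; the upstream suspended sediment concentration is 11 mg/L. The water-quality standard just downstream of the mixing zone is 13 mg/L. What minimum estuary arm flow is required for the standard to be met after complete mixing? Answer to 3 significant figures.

Set C_mix = 13: (Q·11.00 + 5820·70.20) / (Q + 5820) = 13
→ Q = 5820·(70.20 − 13)/(13 − 11.00) = 166500 L/s.

166000 L/s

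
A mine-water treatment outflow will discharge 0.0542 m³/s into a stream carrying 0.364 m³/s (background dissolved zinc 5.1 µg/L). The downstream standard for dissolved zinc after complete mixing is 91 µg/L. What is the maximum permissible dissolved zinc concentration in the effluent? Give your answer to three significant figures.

At the limit, (Qr·Cr + Qe·Cₑ)/(Qr + Qe) = 91:
Cₑ = (0.4182·91 − 0.3640·5.100) / 0.05420 = 667.9 µg/L.

668 µg/L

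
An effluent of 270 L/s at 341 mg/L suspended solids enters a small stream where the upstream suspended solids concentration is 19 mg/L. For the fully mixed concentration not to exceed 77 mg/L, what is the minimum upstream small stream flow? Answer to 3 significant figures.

1230 L/s

Set C_mix = 77: (Q·19.00 + 270.0·341.0) / (Q + 270.0) = 77
→ Q = 270.0·(341.0 − 77)/(77 − 19.00) = 1229 L/s.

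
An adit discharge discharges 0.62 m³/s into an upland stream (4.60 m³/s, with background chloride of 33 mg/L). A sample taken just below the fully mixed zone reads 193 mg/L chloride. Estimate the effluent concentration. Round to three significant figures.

Mass balance: 4.600·33.00 + 0.6200·Cₑ = 5.220·193.0
→ Cₑ = (5.220·193.0 − 4.600·33.00) / 0.6200 = 1380 mg/L.

1380 mg/L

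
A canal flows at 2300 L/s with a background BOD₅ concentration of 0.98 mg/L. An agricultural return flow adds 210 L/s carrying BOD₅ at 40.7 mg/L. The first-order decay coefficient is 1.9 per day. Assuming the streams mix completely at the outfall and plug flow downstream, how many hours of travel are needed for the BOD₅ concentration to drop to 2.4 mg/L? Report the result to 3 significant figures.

7.38 h

Mass balance: C = (2300·0.9800 + 210.0·40.70) / 2510 = 10800/2510 = 4.303 mg/L.
4.303·exp(−k·t) = 2.4 → t = ln(4.303/2.4)/k = 26550 s = 7.375 h.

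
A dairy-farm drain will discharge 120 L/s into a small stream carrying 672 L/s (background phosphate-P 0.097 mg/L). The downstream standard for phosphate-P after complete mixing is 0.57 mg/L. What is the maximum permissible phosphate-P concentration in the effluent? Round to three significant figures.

At the limit, (Qr·Cr + Qe·Cₑ)/(Qr + Qe) = 0.57:
Cₑ = (792.0·0.57 − 672.0·0.09700) / 120.0 = 3.219 mg/L.

3.22 mg/L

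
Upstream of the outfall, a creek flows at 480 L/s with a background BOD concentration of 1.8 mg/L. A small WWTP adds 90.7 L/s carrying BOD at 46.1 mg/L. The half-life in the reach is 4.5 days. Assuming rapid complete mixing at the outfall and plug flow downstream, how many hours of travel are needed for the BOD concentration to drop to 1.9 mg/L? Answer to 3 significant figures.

240 h

Mass balance: C = (480.0·1.800 + 90.70·46.10) / 570.7 = 5045/570.7 = 8.840 mg/L.
Half-life 4.5 d → k = ln 2 / 4.5 = 0.1540 d⁻¹.
8.840·exp(−k·t) = 1.9 → t = ln(8.840/1.9)/k = 862400 s = 239.6 h.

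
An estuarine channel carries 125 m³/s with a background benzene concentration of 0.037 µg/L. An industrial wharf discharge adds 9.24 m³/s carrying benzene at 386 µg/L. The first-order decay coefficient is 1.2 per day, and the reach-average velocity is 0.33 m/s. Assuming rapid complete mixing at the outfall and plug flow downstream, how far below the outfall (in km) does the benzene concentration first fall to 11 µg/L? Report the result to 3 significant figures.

21.0 km

Mass balance: C = (125.0·0.03700 + 9.240·386.0) / 134.2 = 3571/134.2 = 26.60 µg/L.
Set 26.60·exp(−k·t) = 11 → t = ln(26.60/11)/k = 63590 s = 17.66 h.
Distance = v·t = 0.33·63590 = 20980 m = 20.98 km.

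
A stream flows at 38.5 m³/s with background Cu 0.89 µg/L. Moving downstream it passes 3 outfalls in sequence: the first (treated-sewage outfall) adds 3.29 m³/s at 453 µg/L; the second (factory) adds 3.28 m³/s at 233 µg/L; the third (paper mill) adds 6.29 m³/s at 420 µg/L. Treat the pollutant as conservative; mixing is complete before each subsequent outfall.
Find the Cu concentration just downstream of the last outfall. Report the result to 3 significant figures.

Below outfall 1: Q → 41.79 m³/s, C = (38.50·0.8900 + 3.290·453.0)/41.79 = 36.48 µg/L.
Below outfall 2: Q → 45.07 m³/s, C = (41.79·36.48 + 3.280·233.0)/45.07 = 50.78 µg/L.
Below outfall 3: Q → 51.36 m³/s, C = (45.07·50.78 + 6.290·420.0)/51.36 = 96.00 µg/L.

96.0 µg/L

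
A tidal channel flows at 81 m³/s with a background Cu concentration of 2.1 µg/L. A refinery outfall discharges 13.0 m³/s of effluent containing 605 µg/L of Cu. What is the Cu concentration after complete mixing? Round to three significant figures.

85.5 µg/L

Conservation of mass: C = (81.00·2.100 + 13.00·605.0) / 94.00 = 8035/94.00 = 85.48 µg/L.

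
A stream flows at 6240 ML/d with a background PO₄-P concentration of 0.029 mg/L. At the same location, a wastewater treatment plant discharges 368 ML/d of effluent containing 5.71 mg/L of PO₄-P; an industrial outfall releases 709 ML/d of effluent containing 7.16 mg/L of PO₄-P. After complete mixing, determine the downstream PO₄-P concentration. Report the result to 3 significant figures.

Mixed concentration C = ΣQC/ΣQ = (6240·0.02900 + 368.0·5.710 + 709.0·7.160) / 7317 = 7359/7317 = 1.006 mg/L.

1.01 mg/L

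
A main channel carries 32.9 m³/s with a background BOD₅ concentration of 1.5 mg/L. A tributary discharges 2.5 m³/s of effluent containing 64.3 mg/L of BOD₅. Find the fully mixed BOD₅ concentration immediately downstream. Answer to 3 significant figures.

5.94 mg/L

Mass balance: C = (32.90·1.500 + 2.500·64.30) / 35.40 = 210.1/35.40 = 5.935 mg/L.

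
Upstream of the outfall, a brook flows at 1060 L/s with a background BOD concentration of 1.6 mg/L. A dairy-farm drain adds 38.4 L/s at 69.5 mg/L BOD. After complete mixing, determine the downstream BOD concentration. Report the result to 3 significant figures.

3.97 mg/L

Flow-weighted average: C = (1060·1.600 + 38.40·69.50) / 1098 = 4365/1098 = 3.974 mg/L.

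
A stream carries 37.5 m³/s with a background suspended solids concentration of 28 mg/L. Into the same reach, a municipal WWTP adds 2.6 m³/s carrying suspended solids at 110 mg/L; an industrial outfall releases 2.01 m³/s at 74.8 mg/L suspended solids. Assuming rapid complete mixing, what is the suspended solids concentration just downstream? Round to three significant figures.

Flow-weighted average: C = (37.50·28.00 + 2.600·110.0 + 2.010·74.80) / 42.11 = 1486/42.11 = 35.30 mg/L.

35.3 mg/L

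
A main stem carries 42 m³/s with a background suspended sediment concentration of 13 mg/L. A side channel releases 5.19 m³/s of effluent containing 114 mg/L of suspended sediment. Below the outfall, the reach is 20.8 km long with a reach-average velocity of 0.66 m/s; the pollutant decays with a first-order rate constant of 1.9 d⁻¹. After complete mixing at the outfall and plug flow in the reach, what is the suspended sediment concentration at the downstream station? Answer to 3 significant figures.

Mixed concentration C = ΣQC/ΣQ = (42.00·13.00 + 5.190·114.0) / 47.19 = 1138/47.19 = 24.11 mg/L.
Travel time t = 20.8·1000 / 0.66 = 31520 s = 8.754 h.
Decay over the reach: 24.11·exp(−kt) = 24.11·0.5001 = 12.06 mg/L.

12.1 mg/L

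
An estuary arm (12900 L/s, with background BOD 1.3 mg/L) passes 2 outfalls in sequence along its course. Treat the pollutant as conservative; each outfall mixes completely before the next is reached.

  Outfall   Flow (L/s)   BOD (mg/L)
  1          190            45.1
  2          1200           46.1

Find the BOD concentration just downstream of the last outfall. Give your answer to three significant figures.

5.64 mg/L

Outfall 1: combined Q = 13090 L/s; C = (12900·1.300 + 190.0·45.10)/13090 = 1.936 mg/L.
Outfall 2: combined Q = 14290 L/s; C = (13090·1.936 + 1200·46.10)/14290 = 5.644 mg/L.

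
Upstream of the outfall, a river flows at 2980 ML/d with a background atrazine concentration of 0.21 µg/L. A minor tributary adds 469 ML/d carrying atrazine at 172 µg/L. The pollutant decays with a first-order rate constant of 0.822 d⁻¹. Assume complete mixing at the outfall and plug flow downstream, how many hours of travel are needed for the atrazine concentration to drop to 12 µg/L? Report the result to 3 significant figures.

Mass balance: C = (2980·0.2100 + 469.0·172.0) / 3449 = 81290/3449 = 23.57 µg/L.
23.57·exp(−k·t) = 12 → t = ln(23.57/12)/k = 70960 s = 19.71 h.

19.7 h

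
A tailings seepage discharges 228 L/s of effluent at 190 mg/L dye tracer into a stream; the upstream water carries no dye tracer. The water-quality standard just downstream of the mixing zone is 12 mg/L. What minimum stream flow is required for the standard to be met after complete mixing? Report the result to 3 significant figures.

3380 L/s

Set C_mix = 12: (Q·0 + 228.0·190.0) / (Q + 228.0) = 12
→ Q = 228.0·(190.0 − 12)/(12 − 0) = 3382 L/s.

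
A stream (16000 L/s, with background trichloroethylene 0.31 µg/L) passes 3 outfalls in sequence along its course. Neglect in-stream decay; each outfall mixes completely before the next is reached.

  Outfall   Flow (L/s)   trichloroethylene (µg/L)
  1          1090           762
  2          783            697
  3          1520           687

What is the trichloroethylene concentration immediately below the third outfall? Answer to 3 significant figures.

125 µg/L

After outfall 1: Q = 16000 + 1090 = 17090 L/s; C = (16000·0.3100 + 1090·762.0)/17090 = 48.89 µg/L.
After outfall 2: Q = 17090 + 783.0 = 17870 L/s; C = (17090·48.89 + 783.0·697.0)/17870 = 77.28 µg/L.
After outfall 3: Q = 17870 + 1520 = 19390 L/s; C = (17870·77.28 + 1520·687.0)/19390 = 125.1 µg/L.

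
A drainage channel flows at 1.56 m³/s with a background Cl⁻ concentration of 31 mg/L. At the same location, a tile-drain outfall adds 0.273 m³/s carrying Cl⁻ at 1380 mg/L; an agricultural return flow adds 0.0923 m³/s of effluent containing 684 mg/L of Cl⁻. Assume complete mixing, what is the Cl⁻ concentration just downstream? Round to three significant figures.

Mass balance: C = (1.560·31.00 + 0.2730·1380 + 0.09230·684.0) / 1.925 = 488.2/1.925 = 253.6 mg/L.

254 mg/L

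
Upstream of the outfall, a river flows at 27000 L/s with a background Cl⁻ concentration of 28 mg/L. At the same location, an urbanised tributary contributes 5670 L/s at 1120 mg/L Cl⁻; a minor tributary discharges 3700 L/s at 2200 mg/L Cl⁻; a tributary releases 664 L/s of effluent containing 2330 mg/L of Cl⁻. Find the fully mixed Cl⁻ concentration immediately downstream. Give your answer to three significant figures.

Flow-weighted average: C = (27000·28.00 + 5670·1120 + 3700·2200 + 664.0·2330) / 37030 = 16790000/37030 = 453.5 mg/L.

453 mg/L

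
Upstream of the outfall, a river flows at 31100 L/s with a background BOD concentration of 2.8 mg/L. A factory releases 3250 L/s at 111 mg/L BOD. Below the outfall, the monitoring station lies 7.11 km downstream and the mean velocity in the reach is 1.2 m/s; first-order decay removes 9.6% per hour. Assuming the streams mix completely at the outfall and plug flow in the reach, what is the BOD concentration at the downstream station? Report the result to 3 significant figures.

11.0 mg/L

Flow-weighted average: C = (31100·2.800 + 3250·111.0) / 34350 = 447800/34350 = 13.04 mg/L.
Travel time t = 7.11·1000 / 1.2 = 5925 s = 1.646 h.
9.6%/h lost → k = −ln(1 − 0.096) = 0.1009 h⁻¹.
First-order decay: C = 13.04·exp(−k·t) = 13.04·0.8470 = 11.04 mg/L.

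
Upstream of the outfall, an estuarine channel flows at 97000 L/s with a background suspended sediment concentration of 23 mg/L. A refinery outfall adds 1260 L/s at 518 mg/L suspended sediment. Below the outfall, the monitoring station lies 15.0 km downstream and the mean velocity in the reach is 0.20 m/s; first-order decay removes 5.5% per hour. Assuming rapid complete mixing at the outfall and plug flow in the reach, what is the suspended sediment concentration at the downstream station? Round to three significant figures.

After mixing, C = (97000·23.00 + 1260·518.0) / 98260 = 2884000/98260 = 29.35 mg/L.
Travel time t = 15.0·1000 / 0.20 = 75000 s = 20.83 h.
5.5%/h lost → k = −ln(1 − 0.055) = 0.05657 h⁻¹.
After decay, C = 29.35 × e^(−kt) = 29.35 × 0.3077 = 9.031 mg/L.

9.03 mg/L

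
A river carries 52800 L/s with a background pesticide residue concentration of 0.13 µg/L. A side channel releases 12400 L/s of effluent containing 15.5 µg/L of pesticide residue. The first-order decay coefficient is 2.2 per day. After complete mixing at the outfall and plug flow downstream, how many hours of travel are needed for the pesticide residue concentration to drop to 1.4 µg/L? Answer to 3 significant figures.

Flow-weighted average: C = (52800·0.1300 + 12400·15.50) / 65200 = 199100/65200 = 3.053 µg/L.
3.053·exp(−k·t) = 1.4 → t = ln(3.053/1.4)/k = 30620 s = 8.506 h.

8.51 h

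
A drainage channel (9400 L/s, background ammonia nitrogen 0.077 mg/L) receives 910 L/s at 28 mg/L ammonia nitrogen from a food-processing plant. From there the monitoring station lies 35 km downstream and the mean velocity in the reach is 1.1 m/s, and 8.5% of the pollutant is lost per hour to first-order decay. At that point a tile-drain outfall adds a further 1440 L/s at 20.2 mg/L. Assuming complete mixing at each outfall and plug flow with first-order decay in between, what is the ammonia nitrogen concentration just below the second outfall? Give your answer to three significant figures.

3.49 mg/L

Flow-weighted average: C = (9400·0.07700 + 910.0·28.00) / 10310 = 26200/10310 = 2.542 mg/L; combined flow 10310 L/s.
Travel time t = 35·1000 / 1.1 = 31820 s = 8.838 h.
8.5%/h lost → k = −ln(1 − 0.085) = 0.08883 h⁻¹.
First-order decay: C = 2.542·exp(−k·t) = 2.542·0.4561 = 1.159 mg/L.
At the second outfall, C = (10310·1.159 + 1440·20.20) / (10310 + 1440) = 3.493 mg/L.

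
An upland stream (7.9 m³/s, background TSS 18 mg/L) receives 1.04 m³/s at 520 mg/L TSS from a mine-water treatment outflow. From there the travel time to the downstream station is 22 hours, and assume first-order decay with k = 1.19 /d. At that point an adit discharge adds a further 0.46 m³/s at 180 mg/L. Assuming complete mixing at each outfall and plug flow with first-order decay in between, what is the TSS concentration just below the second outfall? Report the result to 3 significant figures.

Conservation of mass: C = (7.900·18.00 + 1.040·520.0) / 8.940 = 683.0/8.940 = 76.40 mg/L; combined flow 8.940 m³/s.
Decay over the reach: 76.40·exp(−kt) = 76.40·0.3359 = 25.66 mg/L.
Second outfall: C = (8.940·25.66 + 0.4600·180.0)/9.400 = 33.22 mg/L.

33.2 mg/L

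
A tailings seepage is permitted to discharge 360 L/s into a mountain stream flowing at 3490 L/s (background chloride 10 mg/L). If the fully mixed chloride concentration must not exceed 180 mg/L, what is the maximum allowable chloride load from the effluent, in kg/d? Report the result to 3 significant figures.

56900 kg/d

Mass balance at the limit: 3490·10.00 + 360.0·Cₑ = 3850·180 → Cₑ = 1828 mg/L.
360.0 L/s = 0.3600 m³/s. Load = 0.3600 m³/s × 1828 g/m³ × 86 400 s/d = 56860 kg/d.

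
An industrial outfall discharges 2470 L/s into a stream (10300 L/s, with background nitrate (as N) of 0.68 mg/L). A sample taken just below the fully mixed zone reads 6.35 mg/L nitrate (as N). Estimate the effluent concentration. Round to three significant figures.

Mass balance: 10300·0.6800 + 2470·Cₑ = 12770·6.350
→ Cₑ = (12770·6.350 − 10300·0.6800) / 2470 = 29.99 mg/L.

30.0 mg/L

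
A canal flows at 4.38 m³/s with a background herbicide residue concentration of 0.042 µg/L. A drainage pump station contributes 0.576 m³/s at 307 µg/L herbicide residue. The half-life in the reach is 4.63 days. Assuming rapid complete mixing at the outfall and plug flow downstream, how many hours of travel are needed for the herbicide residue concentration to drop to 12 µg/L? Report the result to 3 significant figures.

Mixed concentration C = ΣQC/ΣQ = (4.380·0.04200 + 0.5760·307.0) / 4.956 = 177.0/4.956 = 35.72 µg/L.
Half-life 4.63 d → k = ln 2 / 4.63 = 0.1497 d⁻¹.
35.72·exp(−k·t) = 12 → t = ln(35.72/12)/k = 629500 s = 174.9 h.

175 h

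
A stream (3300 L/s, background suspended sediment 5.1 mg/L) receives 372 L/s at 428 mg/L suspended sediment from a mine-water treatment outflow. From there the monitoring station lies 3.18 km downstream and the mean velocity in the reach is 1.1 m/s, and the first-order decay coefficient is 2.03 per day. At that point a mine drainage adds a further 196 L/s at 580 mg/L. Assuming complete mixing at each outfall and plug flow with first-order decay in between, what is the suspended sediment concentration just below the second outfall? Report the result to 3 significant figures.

71.9 mg/L

Conservation of mass: C = (3300·5.100 + 372.0·428.0) / 3672 = 176000/3672 = 47.94 mg/L; combined flow 3672 L/s.
Travel time t = 3.18·1000 / 1.1 = 2891 s = 0.8030 h.
After decay, C = 47.94 × e^(−kt) = 47.94 × 0.9343 = 44.79 mg/L.
Second outfall: C = (3672·44.79 + 196.0·580.0)/3868 = 71.91 mg/L.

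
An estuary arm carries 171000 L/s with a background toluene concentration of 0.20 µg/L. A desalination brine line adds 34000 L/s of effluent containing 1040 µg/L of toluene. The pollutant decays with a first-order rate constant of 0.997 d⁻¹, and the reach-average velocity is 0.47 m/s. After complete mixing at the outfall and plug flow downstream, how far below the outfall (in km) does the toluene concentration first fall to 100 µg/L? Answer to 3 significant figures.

22.2 km

Mass balance: C = (171000·0.2000 + 34000·1040) / 205000 = 35390000/205000 = 172.7 µg/L.
Set 172.7·exp(−k·t) = 100 → t = ln(172.7/100)/k = 47330 s = 13.15 h.
Distance = v·t = 0.47·47330 = 22240 m = 22.24 km.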